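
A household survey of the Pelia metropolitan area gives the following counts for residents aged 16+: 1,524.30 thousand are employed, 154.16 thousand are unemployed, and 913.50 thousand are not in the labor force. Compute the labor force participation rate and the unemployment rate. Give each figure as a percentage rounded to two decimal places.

Labor force = employed + unemployed = 1,524.30 + 154.16 = 1,678.46 thousand.
Working-age population = 1,678.46 + 913.50 = 2,591.96 thousand.
Unemployment rate = 154.16 / 1,678.46 = 9.18%.
Labor force participation rate = 1,678.46 / 2,591.96 = 64.76%.

Labor force participation rate ≈ 64.76%; unemployment rate ≈ 9.18%.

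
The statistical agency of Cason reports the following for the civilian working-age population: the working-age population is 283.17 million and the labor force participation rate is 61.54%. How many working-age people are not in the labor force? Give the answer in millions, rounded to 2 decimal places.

Share not in the labor force = 1 − 0.6154 = 0.3846.
Not in labor force = 0.3846 × 283.17 ≈ 108.91 million.

About 108.91 million are not in the labor force.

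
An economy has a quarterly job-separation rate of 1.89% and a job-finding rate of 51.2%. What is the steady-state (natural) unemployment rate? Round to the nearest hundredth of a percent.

At steady state the flows balance: s·E = f·U, so U/(E+U) = s/(s+f).
u* = 1.89 / (1.89 + 51.2) = 1.89 / 53.09 = 3.56%.

Steady-state unemployment rate ≈ 3.56%.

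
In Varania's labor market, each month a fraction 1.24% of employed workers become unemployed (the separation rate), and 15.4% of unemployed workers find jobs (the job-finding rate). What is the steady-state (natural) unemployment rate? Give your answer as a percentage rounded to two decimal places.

At steady state the flows balance: s·E = f·U, so U/(E+U) = s/(s+f).
u* = 1.24 / (1.24 + 15.4) = 1.24 / 16.64 = 7.45%.

Steady-state unemployment rate ≈ 7.45%.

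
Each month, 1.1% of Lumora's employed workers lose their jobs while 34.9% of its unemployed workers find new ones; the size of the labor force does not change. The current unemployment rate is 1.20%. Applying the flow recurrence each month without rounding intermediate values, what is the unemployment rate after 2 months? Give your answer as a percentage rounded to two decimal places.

Unemployment rate after two months ≈ 2.30%.

With a fixed labor force, u_{t+1} = u_t + s·(1−u_t) − f·u_t = u_t·(1−s−f) + s.
Here 1−s−f = 0.640 and s = 0.011.
u_1 = 0.012000 × 0.640 + 0.011 = 0.018680.
u_2 = 0.018680 × 0.640 + 0.011 = 0.022955.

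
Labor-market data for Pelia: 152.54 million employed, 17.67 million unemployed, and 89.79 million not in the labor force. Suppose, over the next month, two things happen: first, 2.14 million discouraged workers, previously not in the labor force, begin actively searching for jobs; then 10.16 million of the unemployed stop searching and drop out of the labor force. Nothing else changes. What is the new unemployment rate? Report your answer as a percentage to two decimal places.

New unemployment rate ≈ 5.95%.

Initially, labor force = 152.54 + 17.67 = 170.21 million, so u = 17.67/170.21 = 10.38%.
After the first change, unemployed and labor force both rise by 2.14 → E = 152.54, U = 19.81, labor force = 172.35 million.
After the second change, unemployed and labor force both fall by 10.16 → E = 152.54, U = 9.65, labor force = 162.19 million.
New unemployment rate = 9.65 / 162.19 = 5.95%.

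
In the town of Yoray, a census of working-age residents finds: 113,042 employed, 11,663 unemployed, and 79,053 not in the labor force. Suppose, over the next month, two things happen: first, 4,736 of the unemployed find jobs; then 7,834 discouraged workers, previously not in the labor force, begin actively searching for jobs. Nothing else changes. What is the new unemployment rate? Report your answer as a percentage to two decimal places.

New unemployment rate ≈ 11.14%.

Initially, labor force = 113,042 + 11,663 = 124,705, so u = 11,663/124,705 = 9.35%.
After the first change, unemployed falls and employed rises by 4,736; labor force unchanged → E = 117,778, U = 6,927, labor force = 124,705.
After the second change, unemployed and labor force both rise by 7,834 → E = 117,778, U = 14,761, labor force = 132,539.
New unemployment rate = 14,761 / 132,539 = 11.14%.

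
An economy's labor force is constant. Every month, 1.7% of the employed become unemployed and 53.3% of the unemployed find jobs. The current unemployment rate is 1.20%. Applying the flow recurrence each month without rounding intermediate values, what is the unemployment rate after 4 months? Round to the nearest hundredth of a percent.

Unemployment rate after four months ≈ 3.01%.

With a fixed labor force, u_{t+1} = u_t + s·(1−u_t) − f·u_t = u_t·(1−s−f) + s.
Here 1−s−f = 0.450 and s = 0.017.
u_1 = 0.012000 × 0.450 + 0.017 = 0.022400.
u_2 = 0.022400 × 0.450 + 0.017 = 0.027080.
u_3 = 0.027080 × 0.450 + 0.017 = 0.029186.
u_4 = 0.029186 × 0.450 + 0.017 = 0.030134.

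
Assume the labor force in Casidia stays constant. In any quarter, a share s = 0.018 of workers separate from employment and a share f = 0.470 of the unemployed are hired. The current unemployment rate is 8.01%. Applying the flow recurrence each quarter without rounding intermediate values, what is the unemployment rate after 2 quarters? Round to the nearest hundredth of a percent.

Unemployment rate after two quarters ≈ 4.82%.

With a fixed labor force, u_{t+1} = u_t + s·(1−u_t) − f·u_t = u_t·(1−s−f) + s.
Here 1−s−f = 0.512 and s = 0.018.
u_1 = 0.080100 × 0.512 + 0.018 = 0.059011.
u_2 = 0.059011 × 0.512 + 0.018 = 0.048214.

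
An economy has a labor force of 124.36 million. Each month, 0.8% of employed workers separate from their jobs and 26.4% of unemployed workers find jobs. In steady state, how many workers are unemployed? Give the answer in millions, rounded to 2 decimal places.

About 3.66 million are unemployed in steady state.

Steady-state unemployment rate u* = s/(s+f) = 0.8/(0.8+26.4) = 0.029412.
Unemployed = u* × labor force = 0.029412 × 124.36 ≈ 3.66 million.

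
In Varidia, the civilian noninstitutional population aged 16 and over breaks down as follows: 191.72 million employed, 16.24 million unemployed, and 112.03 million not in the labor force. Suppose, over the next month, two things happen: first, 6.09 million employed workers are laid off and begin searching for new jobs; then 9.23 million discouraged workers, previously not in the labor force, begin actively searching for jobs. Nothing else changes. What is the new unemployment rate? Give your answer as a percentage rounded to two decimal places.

New unemployment rate ≈ 14.53%.

Initially, labor force = 191.72 + 16.24 = 207.96 million, so u = 16.24/207.96 = 7.81%.
After the first change, employed falls and unemployed rises by 6.09; labor force unchanged → E = 185.63, U = 22.33, labor force = 207.96 million.
After the second change, unemployed and labor force both rise by 9.23 → E = 185.63, U = 31.56, labor force = 217.19 million.
New unemployment rate = 31.56 / 217.19 = 14.53%.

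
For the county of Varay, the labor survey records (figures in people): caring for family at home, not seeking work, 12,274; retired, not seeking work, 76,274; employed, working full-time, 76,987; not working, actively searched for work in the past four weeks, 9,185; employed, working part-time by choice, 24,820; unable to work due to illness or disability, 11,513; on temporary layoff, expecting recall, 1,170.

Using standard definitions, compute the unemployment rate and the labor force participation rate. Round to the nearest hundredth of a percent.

Unemployment rate ≈ 9.23%; labor force participation rate ≈ 52.85%.

Employed = 76,987 + 24,820 = 101,807.
Unemployed = 9,185 + 1,170 = 10,355 (jobless and actively searching, or on temporary layoff).
Labor force = 101,807 + 10,355 = 112,162.
Not in labor force = 12,274 + 76,274 + 11,513 = 100,061 (those not working and not actively searching are outside the labor force).
Civilian working-age population = 112,162 + 100,061 = 212,223.
Unemployment rate = 10,355 / 112,162 = 9.23%.
Labor force participation rate = 112,162 / 212,223 = 52.85%.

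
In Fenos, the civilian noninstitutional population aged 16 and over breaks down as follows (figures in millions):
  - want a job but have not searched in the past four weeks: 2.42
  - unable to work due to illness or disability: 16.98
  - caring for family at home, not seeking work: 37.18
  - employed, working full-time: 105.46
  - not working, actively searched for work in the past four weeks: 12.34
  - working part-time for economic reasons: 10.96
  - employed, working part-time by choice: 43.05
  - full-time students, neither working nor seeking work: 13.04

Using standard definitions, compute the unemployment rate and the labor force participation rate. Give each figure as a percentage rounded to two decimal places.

Unemployment rate ≈ 7.18%; labor force participation rate ≈ 71.16%.

Employed = 105.46 + 10.96 + 43.05 = 159.47 million (anyone who worked, including part-time for economic reasons, counts as employed).
Unemployed = 12.34 million.
Labor force = 159.47 + 12.34 = 171.81 million.
Not in labor force = 2.42 + 16.98 + 37.18 + 13.04 = 69.62 million (those not working and not actively searching are outside the labor force — including those who want a job but have given up searching).
Civilian working-age population = 171.81 + 69.62 = 241.43 million.
Unemployment rate = 12.34 / 171.81 = 7.18%.
Labor force participation rate = 171.81 / 241.43 = 71.16%.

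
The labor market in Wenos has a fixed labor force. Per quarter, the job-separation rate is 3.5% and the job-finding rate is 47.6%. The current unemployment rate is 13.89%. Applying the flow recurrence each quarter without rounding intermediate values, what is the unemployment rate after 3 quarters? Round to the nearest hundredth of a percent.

With a fixed labor force, u_{t+1} = u_t + s·(1−u_t) − f·u_t = u_t·(1−s−f) + s.
Here 1−s−f = 0.489 and s = 0.035.
u_1 = 0.138900 × 0.489 + 0.035 = 0.102922.
u_2 = 0.102922 × 0.489 + 0.035 = 0.085329.
u_3 = 0.085329 × 0.489 + 0.035 = 0.076726.

Unemployment rate after three quarters ≈ 7.67%.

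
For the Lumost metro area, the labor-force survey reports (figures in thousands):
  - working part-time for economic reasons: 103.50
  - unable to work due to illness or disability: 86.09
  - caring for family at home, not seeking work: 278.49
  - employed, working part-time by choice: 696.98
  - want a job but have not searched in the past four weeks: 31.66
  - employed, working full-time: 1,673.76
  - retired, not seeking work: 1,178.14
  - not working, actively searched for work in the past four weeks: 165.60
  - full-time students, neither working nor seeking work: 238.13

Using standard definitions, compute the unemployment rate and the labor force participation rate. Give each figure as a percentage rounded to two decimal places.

Employed = 103.50 + 696.98 + 1,673.76 = 2,474.24 thousand (anyone who worked, including part-time for economic reasons, counts as employed).
Unemployed = 165.60 thousand.
Labor force = 2,474.24 + 165.60 = 2,639.84 thousand.
Not in labor force = 86.09 + 278.49 + 31.66 + 1,178.14 + 238.13 = 1,812.51 thousand (those not working and not actively searching are outside the labor force — including those who want a job but have given up searching).
Civilian working-age population = 2,639.84 + 1,812.51 = 4,452.35 thousand.
Unemployment rate = 165.60 / 2,639.84 = 6.27%.
Labor force participation rate = 2,639.84 / 4,452.35 = 59.29%.

Unemployment rate ≈ 6.27%; labor force participation rate ≈ 59.29%.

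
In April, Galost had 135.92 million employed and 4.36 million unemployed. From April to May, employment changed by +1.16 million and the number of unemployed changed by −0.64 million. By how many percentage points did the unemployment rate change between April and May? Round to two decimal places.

The unemployment rate changed by −0.47 percentage points.

April: labor force = 135.92 + 4.36 = 140.28; u = 4.36/140.28 = 3.11%.
May: labor force = 137.08 + 3.72 = 140.80; u = 3.72/140.80 = 2.64%.
Change = 2.64% − 3.11% = −0.47 pp.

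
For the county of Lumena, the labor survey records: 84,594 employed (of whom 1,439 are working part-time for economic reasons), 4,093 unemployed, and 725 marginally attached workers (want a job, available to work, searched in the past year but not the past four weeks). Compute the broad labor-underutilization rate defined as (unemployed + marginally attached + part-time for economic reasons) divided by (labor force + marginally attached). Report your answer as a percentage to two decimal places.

Broad underutilization rate ≈ 7.00%.

Labor force = 84,594 + 4,093 = 88,687.
Numerator = 4,093 + 725 + 1,439 = 6,257.
Denominator = 88,687 + 725 = 89,412.
Broad rate = 6,257 / 89,412 = 7.00%.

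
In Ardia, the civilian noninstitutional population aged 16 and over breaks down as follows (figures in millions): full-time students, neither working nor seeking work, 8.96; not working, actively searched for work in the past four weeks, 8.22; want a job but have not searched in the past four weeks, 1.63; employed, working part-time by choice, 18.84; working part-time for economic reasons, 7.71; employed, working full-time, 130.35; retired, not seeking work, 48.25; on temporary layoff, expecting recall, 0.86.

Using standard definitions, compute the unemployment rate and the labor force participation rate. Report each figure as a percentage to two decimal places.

Employed = 18.84 + 7.71 + 130.35 = 156.90 million (anyone who worked, including part-time for economic reasons, counts as employed).
Unemployed = 8.22 + 0.86 = 9.08 million (jobless and actively searching, or on temporary layoff).
Labor force = 156.90 + 9.08 = 165.98 million.
Not in labor force = 8.96 + 1.63 + 48.25 = 58.84 million (those not working and not actively searching are outside the labor force — including those who want a job but have given up searching).
Civilian working-age population = 165.98 + 58.84 = 224.82 million.
Unemployment rate = 9.08 / 165.98 = 5.47%.
Labor force participation rate = 165.98 / 224.82 = 73.83%.

Unemployment rate ≈ 5.47%; labor force participation rate ≈ 73.83%.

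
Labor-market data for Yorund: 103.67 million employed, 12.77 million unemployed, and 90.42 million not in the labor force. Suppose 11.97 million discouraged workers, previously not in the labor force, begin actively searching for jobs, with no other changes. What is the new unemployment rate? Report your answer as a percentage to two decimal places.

Initially, labor force = 103.67 + 12.77 = 116.44 million, so u = 12.77/116.44 = 10.97%.
After the change, unemployed and labor force both rise by 11.97 → E = 103.67, U = 24.74, labor force = 128.41 million.
New unemployment rate = 24.74 / 128.41 = 19.27%.

New unemployment rate ≈ 19.27%.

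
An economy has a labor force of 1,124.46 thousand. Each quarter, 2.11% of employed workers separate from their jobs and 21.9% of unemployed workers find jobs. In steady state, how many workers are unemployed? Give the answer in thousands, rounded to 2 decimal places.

Steady-state unemployment rate u* = s/(s+f) = 2.11/(2.11+21.9) = 0.087880.
Unemployed = u* × labor force = 0.087880 × 1,124.46 ≈ 98.82 thousand.

About 98.82 thousand are unemployed in steady state.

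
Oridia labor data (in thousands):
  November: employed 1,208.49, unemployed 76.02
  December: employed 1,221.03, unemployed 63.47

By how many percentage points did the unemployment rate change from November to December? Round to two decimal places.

The unemployment rate changed by −0.98 percentage points.

November: labor force = 1,208.49 + 76.02 = 1,284.51; u = 76.02/1,284.51 = 5.92%.
December: labor force = 1,221.03 + 63.47 = 1,284.50; u = 63.47/1,284.50 = 4.94%.
Change = 4.94% − 5.92% = −0.98 pp.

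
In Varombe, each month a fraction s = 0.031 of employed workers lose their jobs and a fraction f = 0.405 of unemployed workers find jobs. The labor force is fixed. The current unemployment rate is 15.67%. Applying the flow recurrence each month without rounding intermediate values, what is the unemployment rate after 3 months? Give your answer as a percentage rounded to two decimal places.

With a fixed labor force, u_{t+1} = u_t + s·(1−u_t) − f·u_t = u_t·(1−s−f) + s.
Here 1−s−f = 0.564 and s = 0.031.
u_1 = 0.156700 × 0.564 + 0.031 = 0.119379.
u_2 = 0.119379 × 0.564 + 0.031 = 0.098330.
u_3 = 0.098330 × 0.564 + 0.031 = 0.086458.

Unemployment rate after three months ≈ 8.65%.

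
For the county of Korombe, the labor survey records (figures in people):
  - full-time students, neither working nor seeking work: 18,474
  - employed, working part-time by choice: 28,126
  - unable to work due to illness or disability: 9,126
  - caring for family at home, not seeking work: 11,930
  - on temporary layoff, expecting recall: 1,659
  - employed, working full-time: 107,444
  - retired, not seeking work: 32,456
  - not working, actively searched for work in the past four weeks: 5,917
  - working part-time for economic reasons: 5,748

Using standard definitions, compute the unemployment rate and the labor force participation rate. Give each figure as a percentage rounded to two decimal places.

Employed = 28,126 + 107,444 + 5,748 = 141,318 (anyone who worked, including part-time for economic reasons, counts as employed).
Unemployed = 1,659 + 5,917 = 7,576 (jobless and actively searching, or on temporary layoff).
Labor force = 141,318 + 7,576 = 148,894.
Not in labor force = 18,474 + 9,126 + 11,930 + 32,456 = 71,986 (those not working and not actively searching are outside the labor force).
Civilian working-age population = 148,894 + 71,986 = 220,880.
Unemployment rate = 7,576 / 148,894 = 5.09%.
Labor force participation rate = 148,894 / 220,880 = 67.41%.

Unemployment rate ≈ 5.09%; labor force participation rate ≈ 67.41%.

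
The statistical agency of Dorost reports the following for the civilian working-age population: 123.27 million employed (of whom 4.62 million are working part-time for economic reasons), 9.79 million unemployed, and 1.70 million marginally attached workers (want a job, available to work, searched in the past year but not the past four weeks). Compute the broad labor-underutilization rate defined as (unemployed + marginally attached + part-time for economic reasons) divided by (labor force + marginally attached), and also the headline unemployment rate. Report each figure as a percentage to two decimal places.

Broad underutilization rate ≈ 11.95%; headline unemployment rate ≈ 7.36%.

Labor force = 123.27 + 9.79 = 133.06 million.
Numerator = 9.79 + 1.70 + 4.62 = 16.11 million.
Denominator = 133.06 + 1.70 = 134.76 million.
Broad rate = 16.11 / 134.76 = 11.95%.
Headline unemployment rate = 9.79 / 133.06 = 7.36%.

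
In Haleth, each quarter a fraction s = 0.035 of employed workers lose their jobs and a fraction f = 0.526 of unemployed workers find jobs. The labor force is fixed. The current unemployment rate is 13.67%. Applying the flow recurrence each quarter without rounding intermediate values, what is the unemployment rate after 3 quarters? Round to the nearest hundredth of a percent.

Unemployment rate after three quarters ≈ 6.87%.

With a fixed labor force, u_{t+1} = u_t + s·(1−u_t) − f·u_t = u_t·(1−s−f) + s.
Here 1−s−f = 0.439 and s = 0.035.
u_1 = 0.136700 × 0.439 + 0.035 = 0.095011.
u_2 = 0.095011 × 0.439 + 0.035 = 0.076710.
u_3 = 0.076710 × 0.439 + 0.035 = 0.068676.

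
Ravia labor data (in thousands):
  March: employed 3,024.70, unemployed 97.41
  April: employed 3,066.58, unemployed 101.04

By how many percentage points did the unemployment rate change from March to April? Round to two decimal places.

The unemployment rate changed by +0.07 percentage points.

March: labor force = 3,024.70 + 97.41 = 3,122.11; u = 97.41/3,122.11 = 3.12%.
April: labor force = 3,066.58 + 101.04 = 3,167.62; u = 101.04/3,167.62 = 3.19%.
Change = 3.19% − 3.12% = +0.07 pp.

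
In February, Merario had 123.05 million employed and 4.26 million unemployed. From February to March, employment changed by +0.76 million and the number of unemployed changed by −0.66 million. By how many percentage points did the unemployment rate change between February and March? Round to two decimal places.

February: labor force = 123.05 + 4.26 = 127.31; u = 4.26/127.31 = 3.35%.
March: labor force = 123.81 + 3.60 = 127.41; u = 3.60/127.41 = 2.83%.
Change = 2.83% − 3.35% = −0.52 pp.

The unemployment rate changed by −0.52 percentage points.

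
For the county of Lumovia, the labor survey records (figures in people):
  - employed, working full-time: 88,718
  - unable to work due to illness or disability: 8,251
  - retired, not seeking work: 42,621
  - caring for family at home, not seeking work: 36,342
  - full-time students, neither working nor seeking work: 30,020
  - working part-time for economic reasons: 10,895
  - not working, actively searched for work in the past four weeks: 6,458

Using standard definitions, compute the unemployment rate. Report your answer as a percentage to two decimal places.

Unemployment rate ≈ 6.09%.

Employed = 88,718 + 10,895 = 99,613 (anyone who worked, including part-time for economic reasons, counts as employed).
Unemployed = 6,458.
Labor force = 99,613 + 6,458 = 106,071.
Unemployment rate = 6,458 / 106,071 = 6.09%.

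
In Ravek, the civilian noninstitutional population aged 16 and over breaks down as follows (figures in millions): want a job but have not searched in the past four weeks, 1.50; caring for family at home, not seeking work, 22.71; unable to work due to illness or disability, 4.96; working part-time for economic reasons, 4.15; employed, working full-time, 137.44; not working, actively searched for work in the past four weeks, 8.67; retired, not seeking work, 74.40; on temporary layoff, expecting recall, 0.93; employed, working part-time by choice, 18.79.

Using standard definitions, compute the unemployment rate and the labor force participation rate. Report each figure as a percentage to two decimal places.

Employed = 4.15 + 137.44 + 18.79 = 160.38 million (anyone who worked, including part-time for economic reasons, counts as employed).
Unemployed = 8.67 + 0.93 = 9.60 million (jobless and actively searching, or on temporary layoff).
Labor force = 160.38 + 9.60 = 169.98 million.
Not in labor force = 1.50 + 22.71 + 4.96 + 74.40 = 103.57 million (those not working and not actively searching are outside the labor force — including those who want a job but have given up searching).
Civilian working-age population = 169.98 + 103.57 = 273.55 million.
Unemployment rate = 9.60 / 169.98 = 5.65%.
Labor force participation rate = 169.98 / 273.55 = 62.14%.

Unemployment rate ≈ 5.65%; labor force participation rate ≈ 62.14%.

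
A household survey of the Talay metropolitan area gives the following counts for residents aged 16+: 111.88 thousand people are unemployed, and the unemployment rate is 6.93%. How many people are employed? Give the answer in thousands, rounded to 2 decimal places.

About 1,502.55 thousand are employed.

Labor force = U / u = 111.88 / 0.0693 ≈ 1,614.43 thousand.
Employed = labor force − unemployed = 1,614.43 − 111.88 = 1,502.55 thousand.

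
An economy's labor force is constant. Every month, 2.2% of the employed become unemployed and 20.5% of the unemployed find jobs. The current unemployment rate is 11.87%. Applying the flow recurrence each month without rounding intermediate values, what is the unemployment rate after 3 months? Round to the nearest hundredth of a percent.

With a fixed labor force, u_{t+1} = u_t + s·(1−u_t) − f·u_t = u_t·(1−s−f) + s.
Here 1−s−f = 0.773 and s = 0.022.
u_1 = 0.118700 × 0.773 + 0.022 = 0.113755.
u_2 = 0.113755 × 0.773 + 0.022 = 0.109933.
u_3 = 0.109933 × 0.773 + 0.022 = 0.106978.

Unemployment rate after three months ≈ 10.70%.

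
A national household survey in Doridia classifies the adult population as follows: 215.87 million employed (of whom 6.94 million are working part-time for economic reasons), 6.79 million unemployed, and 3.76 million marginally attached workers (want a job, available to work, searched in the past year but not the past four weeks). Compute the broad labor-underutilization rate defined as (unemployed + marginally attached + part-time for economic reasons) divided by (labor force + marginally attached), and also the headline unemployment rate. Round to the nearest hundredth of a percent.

Labor force = 215.87 + 6.79 = 222.66 million.
Numerator = 6.79 + 3.76 + 6.94 = 17.49 million.
Denominator = 222.66 + 3.76 = 226.42 million.
Broad rate = 17.49 / 226.42 = 7.72%.
Headline unemployment rate = 6.79 / 222.66 = 3.05%.

Broad underutilization rate ≈ 7.72%; headline unemployment rate ≈ 3.05%.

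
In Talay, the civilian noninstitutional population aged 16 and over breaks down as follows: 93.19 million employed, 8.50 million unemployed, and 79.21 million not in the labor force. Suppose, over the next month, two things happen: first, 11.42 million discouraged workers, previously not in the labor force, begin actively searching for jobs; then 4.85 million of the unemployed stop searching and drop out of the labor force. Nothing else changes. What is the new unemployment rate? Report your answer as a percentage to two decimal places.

Initially, labor force = 93.19 + 8.50 = 101.69 million, so u = 8.50/101.69 = 8.36%.
After the first change, unemployed and labor force both rise by 11.42 → E = 93.19, U = 19.92, labor force = 113.11 million.
After the second change, unemployed and labor force both fall by 4.85 → E = 93.19, U = 15.07, labor force = 108.26 million.
New unemployment rate = 15.07 / 108.26 = 13.92%.

New unemployment rate ≈ 13.92%.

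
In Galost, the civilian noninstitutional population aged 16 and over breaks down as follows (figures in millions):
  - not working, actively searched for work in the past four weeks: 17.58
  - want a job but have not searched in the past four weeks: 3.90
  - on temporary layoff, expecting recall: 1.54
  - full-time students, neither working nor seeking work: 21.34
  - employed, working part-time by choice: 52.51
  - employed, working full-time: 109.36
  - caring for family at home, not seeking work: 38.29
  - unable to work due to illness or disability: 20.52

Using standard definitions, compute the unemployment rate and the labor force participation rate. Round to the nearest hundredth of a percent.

Employed = 52.51 + 109.36 = 161.87 million.
Unemployed = 17.58 + 1.54 = 19.12 million (jobless and actively searching, or on temporary layoff).
Labor force = 161.87 + 19.12 = 180.99 million.
Not in labor force = 3.90 + 21.34 + 38.29 + 20.52 = 84.05 million (those not working and not actively searching are outside the labor force — including those who want a job but have given up searching).
Civilian working-age population = 180.99 + 84.05 = 265.04 million.
Unemployment rate = 19.12 / 180.99 = 10.56%.
Labor force participation rate = 180.99 / 265.04 = 68.29%.

Unemployment rate ≈ 10.56%; labor force participation rate ≈ 68.29%.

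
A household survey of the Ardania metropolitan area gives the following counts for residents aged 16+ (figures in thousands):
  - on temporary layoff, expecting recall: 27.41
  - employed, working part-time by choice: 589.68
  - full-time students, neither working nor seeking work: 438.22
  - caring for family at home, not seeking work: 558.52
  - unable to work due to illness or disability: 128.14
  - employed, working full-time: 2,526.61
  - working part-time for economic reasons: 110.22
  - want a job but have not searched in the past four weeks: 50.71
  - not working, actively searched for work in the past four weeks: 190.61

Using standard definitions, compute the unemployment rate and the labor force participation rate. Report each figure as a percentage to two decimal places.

Unemployment rate ≈ 6.33%; labor force participation rate ≈ 74.55%.

Employed = 589.68 + 2,526.61 + 110.22 = 3,226.51 thousand (anyone who worked, including part-time for economic reasons, counts as employed).
Unemployed = 27.41 + 190.61 = 218.02 thousand (jobless and actively searching, or on temporary layoff).
Labor force = 3,226.51 + 218.02 = 3,444.53 thousand.
Not in labor force = 438.22 + 558.52 + 128.14 + 50.71 = 1,175.59 thousand (those not working and not actively searching are outside the labor force — including those who want a job but have given up searching).
Civilian working-age population = 3,444.53 + 1,175.59 = 4,620.12 thousand.
Unemployment rate = 218.02 / 3,444.53 = 6.33%.
Labor force participation rate = 3,444.53 / 4,620.12 = 74.55%.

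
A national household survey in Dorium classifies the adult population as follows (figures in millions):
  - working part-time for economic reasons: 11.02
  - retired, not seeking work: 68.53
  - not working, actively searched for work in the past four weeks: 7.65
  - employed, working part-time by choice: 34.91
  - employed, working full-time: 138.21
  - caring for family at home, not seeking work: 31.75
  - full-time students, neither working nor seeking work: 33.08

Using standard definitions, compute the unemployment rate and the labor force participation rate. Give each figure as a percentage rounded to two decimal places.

Employed = 11.02 + 34.91 + 138.21 = 184.14 million (anyone who worked, including part-time for economic reasons, counts as employed).
Unemployed = 7.65 million.
Labor force = 184.14 + 7.65 = 191.79 million.
Not in labor force = 68.53 + 31.75 + 33.08 = 133.36 million (those not working and not actively searching are outside the labor force).
Civilian working-age population = 191.79 + 133.36 = 325.15 million.
Unemployment rate = 7.65 / 191.79 = 3.99%.
Labor force participation rate = 191.79 / 325.15 = 58.99%.

Unemployment rate ≈ 3.99%; labor force participation rate ≈ 58.99%.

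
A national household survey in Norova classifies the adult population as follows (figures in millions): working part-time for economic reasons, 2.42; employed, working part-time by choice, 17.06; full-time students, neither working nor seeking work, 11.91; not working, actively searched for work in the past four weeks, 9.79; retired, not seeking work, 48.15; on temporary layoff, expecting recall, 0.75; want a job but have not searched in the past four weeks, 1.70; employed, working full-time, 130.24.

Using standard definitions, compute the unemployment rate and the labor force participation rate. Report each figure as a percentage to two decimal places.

Employed = 2.42 + 17.06 + 130.24 = 149.72 million (anyone who worked, including part-time for economic reasons, counts as employed).
Unemployed = 9.79 + 0.75 = 10.54 million (jobless and actively searching, or on temporary layoff).
Labor force = 149.72 + 10.54 = 160.26 million.
Not in labor force = 11.91 + 48.15 + 1.70 = 61.76 million (those not working and not actively searching are outside the labor force — including those who want a job but have given up searching).
Civilian working-age population = 160.26 + 61.76 = 222.02 million.
Unemployment rate = 10.54 / 160.26 = 6.58%.
Labor force participation rate = 160.26 / 222.02 = 72.18%.

Unemployment rate ≈ 6.58%; labor force participation rate ≈ 72.18%.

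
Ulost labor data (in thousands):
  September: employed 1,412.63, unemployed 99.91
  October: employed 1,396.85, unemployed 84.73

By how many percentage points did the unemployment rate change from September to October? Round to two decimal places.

The unemployment rate changed by −0.89 percentage points.

September: labor force = 1,412.63 + 99.91 = 1,512.54; u = 99.91/1,512.54 = 6.61%.
October: labor force = 1,396.85 + 84.73 = 1,481.58; u = 84.73/1,481.58 = 5.72%.
Change = 5.72% − 6.61% = −0.89 pp.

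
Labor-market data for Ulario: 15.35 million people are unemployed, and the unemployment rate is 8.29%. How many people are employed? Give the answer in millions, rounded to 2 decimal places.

About 169.81 million are employed.

Labor force = U / u = 15.35 / 0.0829 ≈ 185.16 million.
Employed = labor force − unemployed = 185.16 − 15.35 = 169.81 million.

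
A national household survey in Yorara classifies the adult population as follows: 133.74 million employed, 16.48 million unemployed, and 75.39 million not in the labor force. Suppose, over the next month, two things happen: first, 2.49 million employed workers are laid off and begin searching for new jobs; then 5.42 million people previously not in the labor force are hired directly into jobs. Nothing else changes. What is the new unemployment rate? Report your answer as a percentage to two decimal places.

New unemployment rate ≈ 12.19%.

Initially, labor force = 133.74 + 16.48 = 150.22 million, so u = 16.48/150.22 = 10.97%.
After the first change, employed falls and unemployed rises by 2.49; labor force unchanged → E = 131.25, U = 18.97, labor force = 150.22 million.
After the second change, employed and labor force both rise by 5.42; unemployed unchanged → E = 136.67, U = 18.97, labor force = 155.64 million.
New unemployment rate = 18.97 / 155.64 = 12.19%.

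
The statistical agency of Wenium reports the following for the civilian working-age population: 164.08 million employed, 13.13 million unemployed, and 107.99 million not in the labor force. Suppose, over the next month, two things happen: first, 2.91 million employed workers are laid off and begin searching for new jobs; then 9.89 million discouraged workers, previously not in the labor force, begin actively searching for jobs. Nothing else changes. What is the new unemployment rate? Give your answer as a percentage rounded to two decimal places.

New unemployment rate ≈ 13.86%.

Initially, labor force = 164.08 + 13.13 = 177.21 million, so u = 13.13/177.21 = 7.41%.
After the first change, employed falls and unemployed rises by 2.91; labor force unchanged → E = 161.17, U = 16.04, labor force = 177.21 million.
After the second change, unemployed and labor force both rise by 9.89 → E = 161.17, U = 25.93, labor force = 187.10 million.
New unemployment rate = 25.93 / 187.10 = 13.86%.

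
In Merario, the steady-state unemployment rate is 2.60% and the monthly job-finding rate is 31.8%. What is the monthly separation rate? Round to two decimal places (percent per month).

Separation rate ≈ 0.85% per month.

From u* = s/(s+f): s = u·f/(1−u).
s = 0.0260 × 31.8 / (1 − 0.0260) = 0.8268 / 0.9740 ≈ 0.85% per month.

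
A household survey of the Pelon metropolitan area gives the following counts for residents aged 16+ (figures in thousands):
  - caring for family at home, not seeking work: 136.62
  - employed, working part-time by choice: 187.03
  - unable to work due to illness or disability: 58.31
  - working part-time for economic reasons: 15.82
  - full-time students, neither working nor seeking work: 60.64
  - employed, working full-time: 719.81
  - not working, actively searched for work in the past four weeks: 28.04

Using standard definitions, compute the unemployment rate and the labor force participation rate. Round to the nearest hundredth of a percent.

Employed = 187.03 + 15.82 + 719.81 = 922.66 thousand (anyone who worked, including part-time for economic reasons, counts as employed).
Unemployed = 28.04 thousand.
Labor force = 922.66 + 28.04 = 950.70 thousand.
Not in labor force = 136.62 + 58.31 + 60.64 = 255.57 thousand (those not working and not actively searching are outside the labor force).
Civilian working-age population = 950.70 + 255.57 = 1,206.27 thousand.
Unemployment rate = 28.04 / 950.70 = 2.95%.
Labor force participation rate = 950.70 / 1,206.27 = 78.81%.

Unemployment rate ≈ 2.95%; labor force participation rate ≈ 78.81%.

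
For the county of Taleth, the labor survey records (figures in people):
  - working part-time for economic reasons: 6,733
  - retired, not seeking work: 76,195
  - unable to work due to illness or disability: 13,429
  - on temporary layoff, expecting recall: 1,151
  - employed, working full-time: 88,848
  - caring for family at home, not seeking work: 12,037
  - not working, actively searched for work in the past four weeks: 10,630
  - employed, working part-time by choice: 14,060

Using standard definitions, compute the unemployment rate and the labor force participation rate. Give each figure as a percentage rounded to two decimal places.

Unemployment rate ≈ 9.70%; labor force participation rate ≈ 54.43%.

Employed = 6,733 + 88,848 + 14,060 = 109,641 (anyone who worked, including part-time for economic reasons, counts as employed).
Unemployed = 1,151 + 10,630 = 11,781 (jobless and actively searching, or on temporary layoff).
Labor force = 109,641 + 11,781 = 121,422.
Not in labor force = 76,195 + 13,429 + 12,037 = 101,661 (those not working and not actively searching are outside the labor force).
Civilian working-age population = 121,422 + 101,661 = 223,083.
Unemployment rate = 11,781 / 121,422 = 9.70%.
Labor force participation rate = 121,422 / 223,083 = 54.43%.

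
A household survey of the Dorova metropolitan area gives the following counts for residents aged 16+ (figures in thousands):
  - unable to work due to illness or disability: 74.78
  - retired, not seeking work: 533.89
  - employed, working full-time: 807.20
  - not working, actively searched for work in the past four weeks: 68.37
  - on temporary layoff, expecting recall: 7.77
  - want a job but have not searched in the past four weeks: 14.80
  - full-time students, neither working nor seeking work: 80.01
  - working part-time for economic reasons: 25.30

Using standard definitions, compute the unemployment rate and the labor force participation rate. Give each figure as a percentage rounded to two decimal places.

Employed = 807.20 + 25.30 = 832.50 thousand (anyone who worked, including part-time for economic reasons, counts as employed).
Unemployed = 68.37 + 7.77 = 76.14 thousand (jobless and actively searching, or on temporary layoff).
Labor force = 832.50 + 76.14 = 908.64 thousand.
Not in labor force = 74.78 + 533.89 + 14.80 + 80.01 = 703.48 thousand (those not working and not actively searching are outside the labor force — including those who want a job but have given up searching).
Civilian working-age population = 908.64 + 703.48 = 1,612.12 thousand.
Unemployment rate = 76.14 / 908.64 = 8.38%.
Labor force participation rate = 908.64 / 1,612.12 = 56.36%.

Unemployment rate ≈ 8.38%; labor force participation rate ≈ 56.36%.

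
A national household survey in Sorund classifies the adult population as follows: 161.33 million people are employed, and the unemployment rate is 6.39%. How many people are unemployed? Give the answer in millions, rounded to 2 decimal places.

Let U be the number unemployed. The labor force is E + U, and U/(E+U) = 0.0639.
So U = 0.0639 × 161.33 / (1 − 0.0639) = 10.3090 / 0.9361 ≈ 11.01 million.

About 11.01 million are unemployed.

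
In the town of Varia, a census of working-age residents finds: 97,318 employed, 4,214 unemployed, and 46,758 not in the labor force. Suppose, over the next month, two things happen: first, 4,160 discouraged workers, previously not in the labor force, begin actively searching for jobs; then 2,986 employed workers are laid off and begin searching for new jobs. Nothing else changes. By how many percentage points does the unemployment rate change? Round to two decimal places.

Initially, labor force = 97,318 + 4,214 = 101,532, so u = 4,214/101,532 = 4.15%.
After the first change, unemployed and labor force both rise by 4,160 → E = 97,318, U = 8,374, labor force = 105,692.
After the second change, employed falls and unemployed rises by 2,986; labor force unchanged → E = 94,332, U = 11,360, labor force = 105,692.
New unemployment rate = 11,360 / 105,692 = 10.75%.
Change = 10.75% − 4.15% = +6.60 percentage points.

The unemployment rate changes by +6.60 percentage points.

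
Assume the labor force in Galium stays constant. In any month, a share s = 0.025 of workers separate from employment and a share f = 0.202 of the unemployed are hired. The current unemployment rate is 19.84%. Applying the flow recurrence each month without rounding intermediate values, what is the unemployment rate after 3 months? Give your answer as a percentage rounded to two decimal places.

Unemployment rate after three months ≈ 15.09%.

With a fixed labor force, u_{t+1} = u_t + s·(1−u_t) − f·u_t = u_t·(1−s−f) + s.
Here 1−s−f = 0.773 and s = 0.025.
u_1 = 0.198400 × 0.773 + 0.025 = 0.178363.
u_2 = 0.178363 × 0.773 + 0.025 = 0.162875.
u_3 = 0.162875 × 0.773 + 0.025 = 0.150902.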